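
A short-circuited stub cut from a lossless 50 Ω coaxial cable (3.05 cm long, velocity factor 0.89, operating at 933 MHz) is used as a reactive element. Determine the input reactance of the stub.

X_in ≈ 39.6 Ω (inductive)

λ = v/f = 0.89·c / 933 MHz = 0.286 m
βl = 2π·l/λ = 2π × 0.107 = 38.4°
tan(βl) = 0.792
For a short-circuited stub, Z_in = jZ_0·tan(βl)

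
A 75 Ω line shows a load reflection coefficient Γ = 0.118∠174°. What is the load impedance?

Z_L = Z_0·(1 + Γ)/(1 − Γ) = 75·(0.883 + j0.0123)/(1.12 − j0.0123)

Z_L ≈ 59.2 + j1.48 Ω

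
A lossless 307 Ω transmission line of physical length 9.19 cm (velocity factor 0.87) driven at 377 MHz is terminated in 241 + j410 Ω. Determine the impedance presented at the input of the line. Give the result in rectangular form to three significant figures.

Z_in ≈ 549 − j578 Ω

λ = v/f = 0.87·c / 377 MHz = 0.692 m
βl = 2π·l/λ = 2π × 0.133 = 47.8°
tan(βl) = tan(47.8°) = 1.1
Z_in = Z_0·(Z_L + jZ_0·tanβl)/(Z_0 + jZ_L·tanβl)
     = 307·(241 + j748)/(-145 + j266)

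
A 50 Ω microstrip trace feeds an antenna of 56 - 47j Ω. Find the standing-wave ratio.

VSWR ≈ 2.38

Γ = (Z_L − Z_0)/(Z_L + Z_0) = (6 − j47)/(106 − j47)
|Γ| = 47.4/116 = 0.409
VSWR = (1 + |Γ|)/(1 − |Γ|) = 1.41/0.591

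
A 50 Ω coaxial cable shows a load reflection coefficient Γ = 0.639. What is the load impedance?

Z_L = Z_0·(1 + Γ)/(1 − Γ) = 50·(1.64)/(0.361)

Z_L ≈ 227 Ω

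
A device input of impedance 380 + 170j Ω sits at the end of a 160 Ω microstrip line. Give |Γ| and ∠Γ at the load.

Γ ≈ 0.491 ∠ 20.2°

Γ = (Z_L − Z_0)/(Z_L + Z_0) = (220 + j170)/(540 + j170)
|Γ| = 278/566 = 0.491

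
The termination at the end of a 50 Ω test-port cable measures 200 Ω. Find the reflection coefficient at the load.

Γ = (Z_L − Z_0)/(Z_L + Z_0) = (200 − 50)/(200 + 50) = 150/250

Γ = 0.6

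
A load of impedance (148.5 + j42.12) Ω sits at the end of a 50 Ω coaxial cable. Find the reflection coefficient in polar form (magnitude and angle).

Γ ≈ 0.528 ∠ 11.2°

Γ = (Z_L − Z_0)/(Z_L + Z_0) = (98.5 + j42.12)/(198.5 + j42.12)
|Γ| = 107/203 = 0.528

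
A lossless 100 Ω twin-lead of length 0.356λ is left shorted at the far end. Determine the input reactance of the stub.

X_in ≈ -127 Ω (capacitive)

βl = 2π × 0.356 = 128°
tan(βl) = -1.27
For a shorted stub, Z_in = jZ_0·tan(βl)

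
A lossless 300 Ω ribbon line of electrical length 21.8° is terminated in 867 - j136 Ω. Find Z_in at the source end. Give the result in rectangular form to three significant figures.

Z_in ≈ 368 − j374 Ω

tan(βl) = tan(21.8°) = 0.4
Z_in = Z_0·(Z_L + jZ_0·tanβl)/(Z_0 + jZ_L·tanβl)
     = 300·(867 − j16)/(354 + j347)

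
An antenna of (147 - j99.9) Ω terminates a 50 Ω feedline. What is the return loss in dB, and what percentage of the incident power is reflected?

RL ≈ 4.01 dB; 39.7% of incident power reflected

Γ = (97 − j99.9)/(197 − j99.9), |Γ| = 0.63
RL = −20·log₁₀(0.63) = 4.01 dB
P_refl/P_inc = |Γ|² = 0.397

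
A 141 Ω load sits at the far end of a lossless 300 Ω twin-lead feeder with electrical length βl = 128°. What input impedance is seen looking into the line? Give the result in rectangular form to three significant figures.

tan(βl) = tan(128°) = -1.28
Z_in = Z_0·(Z_L + jZ_0·tanβl)/(Z_0 + jZ_L·tanβl)
     = 300·(141 − j384)/(300 − j180)

Z_in ≈ 273 − j220 Ω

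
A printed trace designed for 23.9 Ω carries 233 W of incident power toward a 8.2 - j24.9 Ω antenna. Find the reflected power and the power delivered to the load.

P_reflected ≈ 122 W; P_delivered ≈ 111 W

|Γ| = |(-15.7 − j24.9)/(32.1 − j24.9)| = 0.725
|Γ|² = 0.525
P_refl = |Γ|²·P_inc = 122 W, P_del = (1 − |Γ|²)·P_inc = 111 W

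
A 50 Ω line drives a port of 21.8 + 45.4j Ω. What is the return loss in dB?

Γ = (-28.2 + j45.4)/(71.8 + j45.4), |Γ| = 0.629
RL = −20·log₁₀|Γ| = −20·log₁₀(0.629)

RL ≈ 4.03 dB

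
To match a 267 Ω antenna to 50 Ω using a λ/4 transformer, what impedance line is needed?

Z_qwt = √(Z_0·R_L) = √(50 × 267) = √13350

Z_qwt ≈ 116 Ω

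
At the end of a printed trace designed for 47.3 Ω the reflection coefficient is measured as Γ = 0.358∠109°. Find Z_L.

Z_L = Z_0·(1 + Γ)/(1 − Γ) = 47.3·(0.883 + j0.338)/(1.12 − j0.338)

Z_L ≈ 30.3 + j23.5 Ω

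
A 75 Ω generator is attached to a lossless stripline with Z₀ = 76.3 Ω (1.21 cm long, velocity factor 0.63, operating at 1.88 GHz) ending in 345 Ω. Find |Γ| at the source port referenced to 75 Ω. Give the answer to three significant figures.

λ = v/f = 0.63·c / 1.88 GHz = 0.101 m
βl = 2π·l/λ = 2π × 0.12 = 43.3°
tan(βl) = 0.943
Z_in = Z_0·(Z_L + jZ_0·tanβl)/(Z_0 + jZ_L·tanβl) = 34 − j72.9 Ω
Γ_s = (Z_in − Z_s)/(Z_in + Z_s) = (-41 − j72.9)/(109 − j72.9), |Γ_s| = 0.638

|Γ| ≈ 0.638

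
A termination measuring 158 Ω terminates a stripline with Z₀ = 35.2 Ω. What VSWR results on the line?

VSWR ≈ 4.49

Γ = (158 − 35.2)/(158 + 35.2) = 0.636
VSWR = (1 + 0.636)/(1 − 0.636)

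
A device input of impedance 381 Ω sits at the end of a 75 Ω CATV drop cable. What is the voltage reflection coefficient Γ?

Γ = 0.671

Γ = (Z_L − Z_0)/(Z_L + Z_0) = (381 − 75)/(381 + 75) = 306/456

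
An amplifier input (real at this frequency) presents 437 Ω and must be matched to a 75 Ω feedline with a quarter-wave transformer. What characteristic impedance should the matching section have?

Z_qwt ≈ 181 Ω

Z_qwt = √(Z_0·R_L) = √(75 × 437) = √32780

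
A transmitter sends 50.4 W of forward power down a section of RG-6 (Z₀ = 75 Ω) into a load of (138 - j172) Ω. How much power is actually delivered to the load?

|Γ| = |(63 − j172)/(213 − j172)| = 0.669
|Γ|² = 0.448
P_refl = |Γ|²·P_inc = 22.6 W, P_del = (1 − |Γ|²)·P_inc = 27.8 W

P_delivered ≈ 27.8 W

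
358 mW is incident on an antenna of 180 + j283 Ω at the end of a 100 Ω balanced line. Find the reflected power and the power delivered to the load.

|Γ| = |(80 + j283)/(280 + j283)| = 0.739
|Γ|² = 0.546
P_refl = |Γ|²·P_inc = 195 mW, P_del = (1 − |Γ|²)·P_inc = 163 mW

P_reflected ≈ 195 mW; P_delivered ≈ 163 mW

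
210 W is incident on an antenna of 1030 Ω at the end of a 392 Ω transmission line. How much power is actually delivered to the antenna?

Γ = (1030 − 392)/(1030 + 392) = 0.449
|Γ|² = 0.201
P_refl = |Γ|²·P_inc = 42.3 W, P_del = (1 − |Γ|²)·P_inc = 168 W

P_delivered ≈ 168 W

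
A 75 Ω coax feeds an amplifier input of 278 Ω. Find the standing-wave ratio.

VSWR ≈ 3.71

Γ = (278 − 75)/(278 + 75) = 0.575
VSWR = (1 + 0.575)/(1 − 0.575)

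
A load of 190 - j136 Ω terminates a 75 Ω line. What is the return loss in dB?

RL ≈ 4.47 dB

Γ = (115 − j136)/(265 − j136), |Γ| = 0.598
RL = −20·log₁₀|Γ| = −20·log₁₀(0.598)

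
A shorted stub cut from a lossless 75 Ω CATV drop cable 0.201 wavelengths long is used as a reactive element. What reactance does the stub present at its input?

βl = 2π × 0.201 = 72.4°
tan(βl) = 3.14
For a shorted stub, Z_in = jZ_0·tan(βl)

X_in ≈ 236 Ω (inductive)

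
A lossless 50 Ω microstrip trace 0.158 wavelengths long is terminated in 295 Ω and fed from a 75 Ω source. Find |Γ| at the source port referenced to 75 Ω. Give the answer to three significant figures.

βl = 2π × 0.158 = 56.9°
tan(βl) = 1.53
Z_in = Z_0·(Z_L + jZ_0·tanβl)/(Z_0 + jZ_L·tanβl) = 11.9 − j31.3 Ω
Γ_s = (Z_in − Z_s)/(Z_in + Z_s) = (-63.1 − j31.3)/(86.9 − j31.3), |Γ_s| = 0.762

|Γ| ≈ 0.762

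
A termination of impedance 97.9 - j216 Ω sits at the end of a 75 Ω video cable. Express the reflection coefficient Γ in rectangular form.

Γ ≈ 0.661 − j0.423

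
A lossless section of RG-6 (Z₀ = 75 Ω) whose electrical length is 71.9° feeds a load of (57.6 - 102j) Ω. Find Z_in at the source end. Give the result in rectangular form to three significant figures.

Z_in ≈ 18.6 + j16.2 Ω

tan(βl) = tan(71.9°) = 3.06
Z_in = Z_0·(Z_L + jZ_0·tanβl)/(Z_0 + jZ_L·tanβl)
     = 75·(57.6 + j127)/(387 + j176)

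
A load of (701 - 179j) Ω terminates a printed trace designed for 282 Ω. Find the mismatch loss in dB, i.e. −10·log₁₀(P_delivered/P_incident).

mismatch loss ≈ 1.01 dB

Γ = (419 − j179)/(983 − j179), |Γ| = 0.456
|Γ|² = 0.208, so P_del/P_inc = 1 − |Γ|² = 0.792
ML = −10·log₁₀(1 − |Γ|²)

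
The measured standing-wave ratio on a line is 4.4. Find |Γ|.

|Γ| = (S − 1)/(S + 1) = (4.4 − 1)/(4.4 + 1) = 3.4/5.4

|Γ| ≈ 0.63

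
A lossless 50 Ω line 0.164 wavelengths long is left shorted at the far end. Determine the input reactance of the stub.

βl = 2π × 0.164 = 59°
tan(βl) = 1.67
For a shorted stub, Z_in = jZ_0·tan(βl)

X_in ≈ 83.3 Ω (inductive)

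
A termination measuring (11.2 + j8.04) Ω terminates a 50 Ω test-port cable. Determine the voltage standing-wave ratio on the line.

Γ = (Z_L − Z_0)/(Z_L + Z_0) = (-38.8 + j8.04)/(61.2 + j8.04)
|Γ| = 39.6/61.7 = 0.642
VSWR = (1 + |Γ|)/(1 − |Γ|) = 1.64/0.358

VSWR ≈ 4.59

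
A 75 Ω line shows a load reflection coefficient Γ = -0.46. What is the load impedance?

Z_L = Z_0·(1 + Γ)/(1 − Γ) = 75·(0.54)/(1.46)

Z_L ≈ 27.7 Ω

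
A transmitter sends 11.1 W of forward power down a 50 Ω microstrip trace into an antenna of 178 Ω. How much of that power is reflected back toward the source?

P_reflected ≈ 3.5 W

Γ = (178 − 50)/(178 + 50) = 0.561
|Γ|² = 0.315
P_refl = |Γ|²·P_inc = 3.5 W, P_del = (1 − |Γ|²)·P_inc = 7.6 W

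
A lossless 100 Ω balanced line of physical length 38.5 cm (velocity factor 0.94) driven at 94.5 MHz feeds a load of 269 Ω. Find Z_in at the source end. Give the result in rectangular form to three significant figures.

λ = v/f = 0.94·c / 94.5 MHz = 2.98 m
βl = 2π·l/λ = 2π × 0.129 = 46.4°
tan(βl) = tan(46.4°) = 1.05
Z_in = Z_0·(Z_L + jZ_0·tanβl)/(Z_0 + jZ_L·tanβl)
     = 100·(269 + j105)/(100 + j283)

Z_in ≈ 62.9 − j72.8 Ω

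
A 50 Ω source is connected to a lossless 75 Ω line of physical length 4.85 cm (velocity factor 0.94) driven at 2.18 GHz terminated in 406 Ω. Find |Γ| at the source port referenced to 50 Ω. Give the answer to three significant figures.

λ = v/f = 0.94·c / 2.18 GHz = 0.129 m
βl = 2π·l/λ = 2π × 0.375 = 135°
tan(βl) = -1
Z_in = Z_0·(Z_L + jZ_0·tanβl)/(Z_0 + jZ_L·tanβl) = 26.8 + j70 Ω
Γ_s = (Z_in − Z_s)/(Z_in + Z_s) = (-23.2 + j70)/(76.8 + j70), |Γ_s| = 0.71

|Γ| ≈ 0.71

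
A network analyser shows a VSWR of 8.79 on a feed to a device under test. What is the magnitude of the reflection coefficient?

|Γ| ≈ 0.796

|Γ| = (S − 1)/(S + 1) = (8.79 − 1)/(8.79 + 1) = 7.79/9.79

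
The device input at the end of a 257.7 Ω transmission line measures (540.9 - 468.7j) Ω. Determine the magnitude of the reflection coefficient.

|Γ| ≈ 0.591

Γ = (Z_L − Z_0)/(Z_L + Z_0) = (283.2 − j468.7)/(798.6 − j468.7)
|Γ| = 548/926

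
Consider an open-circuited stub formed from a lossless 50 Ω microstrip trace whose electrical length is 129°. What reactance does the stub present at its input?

tan(βl) = -1.23
For an open-circuited stub, Z_in = −jZ_0·cot(βl) = −jZ_0/tan(βl)

X_in ≈ 40.5 Ω (inductive)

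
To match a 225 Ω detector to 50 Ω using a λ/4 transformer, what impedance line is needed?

Z_qwt = √(Z_0·R_L) = √(50 × 225) = √11250

Z_qwt ≈ 106 Ω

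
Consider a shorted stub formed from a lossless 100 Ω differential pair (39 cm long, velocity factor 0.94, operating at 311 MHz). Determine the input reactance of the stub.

λ = v/f = 0.94·c / 311 MHz = 0.907 m
βl = 2π·l/λ = 2π × 0.43 = 155°
tan(βl) = -0.47
For a shorted stub, Z_in = jZ_0·tan(βl)

X_in ≈ -47 Ω (capacitive)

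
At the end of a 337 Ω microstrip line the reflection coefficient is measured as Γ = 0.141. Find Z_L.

Z_L = Z_0·(1 + Γ)/(1 − Γ) = 337·(1.14)/(0.859)

Z_L ≈ 448 Ω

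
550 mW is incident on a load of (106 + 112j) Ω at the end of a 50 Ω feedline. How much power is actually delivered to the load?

P_delivered ≈ 316 mW

|Γ| = |(56 + j112)/(156 + j112)| = 0.652
|Γ|² = 0.425
P_refl = |Γ|²·P_inc = 234 mW, P_del = (1 − |Γ|²)·P_inc = 316 mW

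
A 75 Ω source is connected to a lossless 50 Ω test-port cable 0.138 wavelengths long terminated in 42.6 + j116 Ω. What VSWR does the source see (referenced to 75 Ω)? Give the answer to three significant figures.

VSWR ≈ 7.06

βl = 2π × 0.138 = 49.7°
tan(βl) = 1.18
Z_in = Z_0·(Z_L + jZ_0·tanβl)/(Z_0 + jZ_L·tanβl) = 25.4 − j86.2 Ω
Γ_s = (Z_in − Z_s)/(Z_in + Z_s) = (-49.6 − j86.2)/(100 − j86.2), |Γ_s| = 0.752
VSWR = (1 + |Γ_s|)/(1 − |Γ_s|)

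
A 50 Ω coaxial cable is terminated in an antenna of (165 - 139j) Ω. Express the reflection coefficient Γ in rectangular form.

Γ ≈ 0.672 − j0.212

Γ = (Z_L − Z_0)/(Z_L + Z_0) = (115 − j139)/(215 − j139)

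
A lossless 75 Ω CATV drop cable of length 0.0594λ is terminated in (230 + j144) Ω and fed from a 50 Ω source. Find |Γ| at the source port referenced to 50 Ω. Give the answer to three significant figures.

|Γ| ≈ 0.729

βl = 2π × 0.0594 = 21.4°
tan(βl) = 0.392
Z_in = Z_0·(Z_L + jZ_0·tanβl)/(Z_0 + jZ_L·tanβl) = 176 − j155 Ω
Γ_s = (Z_in − Z_s)/(Z_in + Z_s) = (126 − j155)/(226 − j155), |Γ_s| = 0.729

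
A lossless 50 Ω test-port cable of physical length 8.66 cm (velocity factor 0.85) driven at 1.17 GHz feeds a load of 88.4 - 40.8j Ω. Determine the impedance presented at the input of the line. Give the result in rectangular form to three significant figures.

Z_in ≈ 72.2 + j45.5 Ω

λ = v/f = 0.85·c / 1.17 GHz = 0.218 m
βl = 2π·l/λ = 2π × 0.397 = 143°
tan(βl) = tan(143°) = -0.752
Z_in = Z_0·(Z_L + jZ_0·tanβl)/(Z_0 + jZ_L·tanβl)
     = 50·(88.4 − j78.4)/(19.3 − j66.5)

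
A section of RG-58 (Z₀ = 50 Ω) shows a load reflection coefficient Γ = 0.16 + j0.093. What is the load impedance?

Z_L = Z_0·(1 + Γ)/(1 − Γ) = 50·(1.16 + j0.093)/(0.84 − j0.093)

Z_L ≈ 67.6 + j13 Ω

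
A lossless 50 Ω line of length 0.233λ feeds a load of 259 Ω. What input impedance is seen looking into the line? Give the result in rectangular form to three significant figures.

Z_in ≈ 9.76 − j5.16 Ω

βl = 2π × 0.233 = 83.9°
tan(βl) = tan(83.9°) = 9.33
Z_in = Z_0·(Z_L + jZ_0·tanβl)/(Z_0 + jZ_L·tanβl)
     = 50·(259 + j466)/(50 + j2420)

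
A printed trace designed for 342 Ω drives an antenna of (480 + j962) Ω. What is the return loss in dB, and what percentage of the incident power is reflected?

Γ = (138 + j962)/(822 + j962), |Γ| = 0.768
RL = −20·log₁₀(0.768) = 2.29 dB
P_refl/P_inc = |Γ|² = 0.59

RL ≈ 2.29 dB; 59% of incident power reflected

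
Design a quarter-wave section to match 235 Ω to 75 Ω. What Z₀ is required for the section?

Z_qwt = √(Z_0·R_L) = √(75 × 235) = √17620

Z_qwt ≈ 133 Ω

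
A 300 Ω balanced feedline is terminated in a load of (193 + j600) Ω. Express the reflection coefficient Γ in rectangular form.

Γ ≈ 0.509 + j0.597

Γ = (Z_L − Z_0)/(Z_L + Z_0) = (-107 + j600)/(493 + j600)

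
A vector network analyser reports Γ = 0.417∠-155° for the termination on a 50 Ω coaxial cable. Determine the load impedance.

Z_L ≈ 21.4 − j9.13 Ω

Z_L = Z_0·(1 + Γ)/(1 − Γ) = 50·(0.622 − j0.176)/(1.38 + j0.176)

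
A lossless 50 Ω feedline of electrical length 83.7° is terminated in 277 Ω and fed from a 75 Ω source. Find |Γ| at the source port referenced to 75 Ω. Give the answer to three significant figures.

|Γ| ≈ 0.784

tan(βl) = 9.06
Z_in = Z_0·(Z_L + jZ_0·tanβl)/(Z_0 + jZ_L·tanβl) = 9.13 − j5.34 Ω
Γ_s = (Z_in − Z_s)/(Z_in + Z_s) = (-65.9 − j5.34)/(84.1 − j5.34), |Γ_s| = 0.784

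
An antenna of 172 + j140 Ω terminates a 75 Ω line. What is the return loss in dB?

Γ = (97 + j140)/(247 + j140), |Γ| = 0.6
RL = −20·log₁₀|Γ| = −20·log₁₀(0.6)

RL ≈ 4.44 dB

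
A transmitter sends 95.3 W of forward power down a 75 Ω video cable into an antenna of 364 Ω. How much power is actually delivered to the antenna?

P_delivered ≈ 54 W

Γ = (364 − 75)/(364 + 75) = 0.658
|Γ|² = 0.433
P_refl = |Γ|²·P_inc = 41.3 W, P_del = (1 − |Γ|²)·P_inc = 54 W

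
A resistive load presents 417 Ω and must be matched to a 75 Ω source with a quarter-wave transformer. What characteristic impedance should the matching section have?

Z_qwt ≈ 177 Ω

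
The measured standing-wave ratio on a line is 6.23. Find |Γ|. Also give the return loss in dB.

|Γ| ≈ 0.723; return loss ≈ 2.81 dB

|Γ| = (S − 1)/(S + 1) = (6.23 − 1)/(6.23 + 1) = 5.23/7.23
RL = −20·log₁₀|Γ| = −20·log₁₀(0.723)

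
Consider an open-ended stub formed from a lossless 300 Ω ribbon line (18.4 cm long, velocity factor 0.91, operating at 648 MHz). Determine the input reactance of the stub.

X_in ≈ 715 Ω (inductive)

λ = v/f = 0.91·c / 648 MHz = 0.421 m
βl = 2π·l/λ = 2π × 0.437 = 157°
tan(βl) = -0.42
For an open-ended stub, Z_in = −jZ_0·cot(βl) = −jZ_0/tan(βl)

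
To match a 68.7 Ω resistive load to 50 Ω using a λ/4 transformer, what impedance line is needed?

Z_qwt = √(Z_0·R_L) = √(50 × 68.7) = √3435

Z_qwt ≈ 58.6 Ω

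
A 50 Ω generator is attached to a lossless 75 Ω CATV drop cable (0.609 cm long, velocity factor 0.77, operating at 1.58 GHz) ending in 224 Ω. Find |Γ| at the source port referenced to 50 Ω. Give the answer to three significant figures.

λ = v/f = 0.77·c / 1.58 GHz = 0.146 m
βl = 2π·l/λ = 2π × 0.0417 = 15°
tan(βl) = 0.268
Z_in = Z_0·(Z_L + jZ_0·tanβl)/(Z_0 + jZ_L·tanβl) = 146 − j97 Ω
Γ_s = (Z_in − Z_s)/(Z_in + Z_s) = (96.4 − j97)/(196 − j97), |Γ_s| = 0.624

|Γ| ≈ 0.624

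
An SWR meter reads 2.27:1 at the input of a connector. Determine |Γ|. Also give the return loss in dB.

|Γ| ≈ 0.388; return loss ≈ 8.21 dB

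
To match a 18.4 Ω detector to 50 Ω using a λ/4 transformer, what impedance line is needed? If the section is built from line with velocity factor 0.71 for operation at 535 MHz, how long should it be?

Z_qwt = √(Z_0·R_L) = √(50 × 18.4) = √920
λ = 0.71·c/f = 0.398 m, so l = λ/4 = 0.0995 m

Z_qwt ≈ 30.3 Ω; length ≈ 9.95 cm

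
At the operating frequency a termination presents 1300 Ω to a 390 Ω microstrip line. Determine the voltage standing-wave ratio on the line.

Γ = (1300 − 390)/(1300 + 390) = 0.538
VSWR = (1 + 0.538)/(1 − 0.538)

VSWR ≈ 3.33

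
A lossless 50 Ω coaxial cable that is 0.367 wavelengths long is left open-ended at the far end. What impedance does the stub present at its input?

βl = 2π × 0.367 = 132°
tan(βl) = -1.11
For an open-ended stub, Z_in = −jZ_0·cot(βl) = −jZ_0/tan(βl)

Z_in ≈ +j45.2 Ω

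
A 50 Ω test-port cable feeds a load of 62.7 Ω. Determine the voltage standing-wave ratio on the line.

For a purely resistive load, VSWR = R_L/Z_0 or Z_0/R_L (whichever > 1) = 62.7/50

VSWR ≈ 1.25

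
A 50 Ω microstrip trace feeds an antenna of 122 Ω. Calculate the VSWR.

VSWR ≈ 2.44

Γ = (122 − 50)/(122 + 50) = 0.419
VSWR = (1 + 0.419)/(1 − 0.419)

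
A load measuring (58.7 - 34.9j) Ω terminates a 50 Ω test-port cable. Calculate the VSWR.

VSWR ≈ 1.92

Γ = (Z_L − Z_0)/(Z_L + Z_0) = (8.7 − j34.9)/(108.7 − j34.9)
|Γ| = 36/114 = 0.315
VSWR = (1 + |Γ|)/(1 − |Γ|) = 1.32/0.685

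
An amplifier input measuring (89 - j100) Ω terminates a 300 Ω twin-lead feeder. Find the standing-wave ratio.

VSWR ≈ 3.78

Γ = (Z_L − Z_0)/(Z_L + Z_0) = (-211 − j100)/(389 − j100)
|Γ| = 233/402 = 0.581
VSWR = (1 + |Γ|)/(1 − |Γ|) = 1.58/0.419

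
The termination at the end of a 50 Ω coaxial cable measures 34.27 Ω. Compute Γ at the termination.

Γ = -0.187

Γ = (Z_L − Z_0)/(Z_L + Z_0) = (34.27 − 50)/(34.27 + 50) = -15.73/84.27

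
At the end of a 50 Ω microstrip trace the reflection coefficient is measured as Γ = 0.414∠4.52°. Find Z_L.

Z_L = Z_0·(1 + Γ)/(1 − Γ) = 50·(1.41 + j0.0326)/(0.587 − j0.0326)

Z_L ≈ 120 + j9.43 Ω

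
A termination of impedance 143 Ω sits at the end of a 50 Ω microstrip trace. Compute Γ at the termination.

Γ = (Z_L − Z_0)/(Z_L + Z_0) = (143 − 50)/(143 + 50) = 93/193

Γ = 0.482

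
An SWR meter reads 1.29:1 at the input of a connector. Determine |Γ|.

|Γ| = (S − 1)/(S + 1) = (1.29 − 1)/(1.29 + 1) = 0.29/2.29

|Γ| ≈ 0.127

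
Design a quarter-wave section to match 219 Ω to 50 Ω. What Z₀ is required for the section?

Z_qwt = √(Z_0·R_L) = √(50 × 219) = √10950

Z_qwt ≈ 105 Ω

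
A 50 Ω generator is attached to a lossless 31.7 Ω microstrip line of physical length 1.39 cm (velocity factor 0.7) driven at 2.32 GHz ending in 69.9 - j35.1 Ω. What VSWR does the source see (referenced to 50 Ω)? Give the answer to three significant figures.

λ = v/f = 0.7·c / 2.32 GHz = 0.0905 m
βl = 2π·l/λ = 2π × 0.154 = 55.3°
tan(βl) = 1.44
Z_in = Z_0·(Z_L + jZ_0·tanβl)/(Z_0 + jZ_L·tanβl) = 12.8 − j11.5 Ω
Γ_s = (Z_in − Z_s)/(Z_in + Z_s) = (-37.2 − j11.5)/(62.8 − j11.5), |Γ_s| = 0.611
VSWR = (1 + |Γ_s|)/(1 − |Γ_s|)

VSWR ≈ 4.14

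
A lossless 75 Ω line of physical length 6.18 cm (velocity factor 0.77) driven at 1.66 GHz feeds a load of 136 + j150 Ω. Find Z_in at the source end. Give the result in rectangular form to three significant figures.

λ = v/f = 0.77·c / 1.66 GHz = 0.139 m
βl = 2π·l/λ = 2π × 0.444 = 160°
tan(βl) = tan(160°) = -0.366
Z_in = Z_0·(Z_L + jZ_0·tanβl)/(Z_0 + jZ_L·tanβl)
     = 75·(136 + j123)/(130 − j49.8)

Z_in ≈ 44.8 + j87.9 Ω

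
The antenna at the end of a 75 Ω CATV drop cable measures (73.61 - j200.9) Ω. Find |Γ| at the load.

|Γ| ≈ 0.804

Γ = (Z_L − Z_0)/(Z_L + Z_0) = (-1.39 − j200.9)/(148.6 − j200.9)
|Γ| = 201/250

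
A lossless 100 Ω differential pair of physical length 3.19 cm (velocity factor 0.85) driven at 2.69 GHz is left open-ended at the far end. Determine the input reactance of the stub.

X_in ≈ 60.4 Ω (inductive)

λ = v/f = 0.85·c / 2.69 GHz = 0.0948 m
βl = 2π·l/λ = 2π × 0.337 = 121°
tan(βl) = -1.65
For an open-ended stub, Z_in = −jZ_0·cot(βl) = −jZ_0/tan(βl)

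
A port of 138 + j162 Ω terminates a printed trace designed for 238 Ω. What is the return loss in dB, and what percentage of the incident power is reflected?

Γ = (-100 + j162)/(376 + j162), |Γ| = 0.465
RL = −20·log₁₀(0.465) = 6.65 dB
P_refl/P_inc = |Γ|² = 0.216

RL ≈ 6.65 dB; 21.6% of incident power reflected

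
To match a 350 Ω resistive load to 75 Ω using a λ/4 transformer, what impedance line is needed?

Z_qwt ≈ 162 Ω

Z_qwt = √(Z_0·R_L) = √(75 × 350) = √26250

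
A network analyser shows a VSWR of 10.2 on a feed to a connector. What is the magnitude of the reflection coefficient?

|Γ| ≈ 0.821

|Γ| = (S − 1)/(S + 1) = (10.2 − 1)/(10.2 + 1) = 9.2/11.2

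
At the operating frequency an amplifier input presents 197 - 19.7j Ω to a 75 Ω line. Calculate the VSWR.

Γ = (Z_L − Z_0)/(Z_L + Z_0) = (122 − j19.7)/(272 − j19.7)
|Γ| = 124/273 = 0.453
VSWR = (1 + |Γ|)/(1 − |Γ|) = 1.45/0.547

VSWR ≈ 2.66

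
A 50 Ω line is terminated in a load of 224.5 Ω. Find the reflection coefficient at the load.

Γ = 0.636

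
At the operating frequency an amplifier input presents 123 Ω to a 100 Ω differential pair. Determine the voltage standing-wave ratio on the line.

For a purely resistive load, VSWR = R_L/Z_0 or Z_0/R_L (whichever > 1) = 123/100

VSWR ≈ 1.23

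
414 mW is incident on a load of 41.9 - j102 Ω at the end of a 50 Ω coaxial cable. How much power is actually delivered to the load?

|Γ| = |(-8.1 − j102)/(91.9 − j102)| = 0.745
|Γ|² = 0.555
P_refl = |Γ|²·P_inc = 230 mW, P_del = (1 − |Γ|²)·P_inc = 184 mW

P_delivered ≈ 184 mW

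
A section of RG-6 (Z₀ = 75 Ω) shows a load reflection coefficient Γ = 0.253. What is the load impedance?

Z_L ≈ 126 Ω

Z_L = Z_0·(1 + Γ)/(1 − Γ) = 75·(1.25)/(0.747)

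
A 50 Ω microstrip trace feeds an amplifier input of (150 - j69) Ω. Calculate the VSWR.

VSWR ≈ 3.7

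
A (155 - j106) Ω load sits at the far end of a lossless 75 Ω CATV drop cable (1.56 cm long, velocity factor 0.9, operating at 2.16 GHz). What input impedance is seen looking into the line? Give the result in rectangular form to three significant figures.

λ = v/f = 0.9·c / 2.16 GHz = 0.125 m
βl = 2π·l/λ = 2π × 0.125 = 44.9°
tan(βl) = tan(44.9°) = 0.997
Z_in = Z_0·(Z_L + jZ_0·tanβl)/(Z_0 + jZ_L·tanβl)
     = 75·(155 − j31.2)/(181 + j155)

Z_in ≈ 30.7 − j39.2 Ω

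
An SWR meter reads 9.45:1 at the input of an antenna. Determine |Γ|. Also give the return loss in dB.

|Γ| ≈ 0.809; return loss ≈ 1.85 dB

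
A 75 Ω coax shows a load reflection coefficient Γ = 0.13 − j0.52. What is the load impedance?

Z_L = Z_0·(1 + Γ)/(1 − Γ) = 75·(1.13 − j0.52)/(0.87 + j0.52)

Z_L ≈ 52 − j75.9 Ω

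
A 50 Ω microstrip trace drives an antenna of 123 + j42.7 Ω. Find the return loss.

RL ≈ 6.47 dB

Γ = (73 + j42.7)/(173 + j42.7), |Γ| = 0.475
RL = −20·log₁₀|Γ| = −20·log₁₀(0.475)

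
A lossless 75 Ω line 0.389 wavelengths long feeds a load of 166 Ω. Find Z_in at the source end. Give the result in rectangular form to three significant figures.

Z_in ≈ 63.6 + j55.2 Ω

βl = 2π × 0.389 = 140°
tan(βl) = tan(140°) = -0.838
Z_in = Z_0·(Z_L + jZ_0·tanβl)/(Z_0 + jZ_L·tanβl)
     = 75·(166 − j62.8)/(75 − j139)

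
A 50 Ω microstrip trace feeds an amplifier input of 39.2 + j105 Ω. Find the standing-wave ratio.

VSWR ≈ 7.55

Γ = (Z_L − Z_0)/(Z_L + Z_0) = (-10.8 + j105)/(89.2 + j105)
|Γ| = 106/138 = 0.766
VSWR = (1 + |Γ|)/(1 − |Γ|) = 1.77/0.234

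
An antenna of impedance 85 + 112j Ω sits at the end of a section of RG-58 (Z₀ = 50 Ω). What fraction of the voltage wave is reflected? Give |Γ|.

|Γ| ≈ 0.669

Γ = (Z_L − Z_0)/(Z_L + Z_0) = (35 + j112)/(135 + j112)
|Γ| = 117/175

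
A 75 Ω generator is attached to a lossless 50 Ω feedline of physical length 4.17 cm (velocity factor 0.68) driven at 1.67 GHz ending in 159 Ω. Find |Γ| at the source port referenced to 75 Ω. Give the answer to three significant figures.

λ = v/f = 0.68·c / 1.67 GHz = 0.122 m
βl = 2π·l/λ = 2π × 0.341 = 123°
tan(βl) = -1.55
Z_in = Z_0·(Z_L + jZ_0·tanβl)/(Z_0 + jZ_L·tanβl) = 21.4 + j28 Ω
Γ_s = (Z_in − Z_s)/(Z_in + Z_s) = (-53.6 + j28)/(96.4 + j28), |Γ_s| = 0.602

|Γ| ≈ 0.602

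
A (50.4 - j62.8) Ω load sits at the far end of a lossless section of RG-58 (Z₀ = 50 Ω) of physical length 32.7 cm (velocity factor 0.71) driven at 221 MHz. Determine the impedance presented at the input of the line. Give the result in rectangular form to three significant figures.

λ = v/f = 0.71·c / 221 MHz = 0.964 m
βl = 2π·l/λ = 2π × 0.339 = 122°
tan(βl) = tan(122°) = -1.59
Z_in = Z_0·(Z_L + jZ_0·tanβl)/(Z_0 + jZ_L·tanβl)
     = 50·(50.4 − j142)/(-50 − j80.2)

Z_in ≈ 49.9 + j62.5 Ω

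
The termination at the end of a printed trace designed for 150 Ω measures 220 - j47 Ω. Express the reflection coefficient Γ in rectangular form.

Γ ≈ 0.202 − j0.101

Γ = (Z_L − Z_0)/(Z_L + Z_0) = (70 − j47)/(370 − j47)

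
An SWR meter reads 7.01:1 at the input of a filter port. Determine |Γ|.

|Γ| ≈ 0.75

|Γ| = (S − 1)/(S + 1) = (7.01 − 1)/(7.01 + 1) = 6.01/8.01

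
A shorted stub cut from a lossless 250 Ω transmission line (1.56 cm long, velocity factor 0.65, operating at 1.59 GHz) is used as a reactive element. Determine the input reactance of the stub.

λ = v/f = 0.65·c / 1.59 GHz = 0.123 m
βl = 2π·l/λ = 2π × 0.127 = 45.8°
tan(βl) = 1.03
For a shorted stub, Z_in = jZ_0·tan(βl)

X_in ≈ 257 Ω (inductive)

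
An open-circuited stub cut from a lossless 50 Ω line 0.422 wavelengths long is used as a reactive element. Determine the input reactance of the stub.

X_in ≈ 93.7 Ω (inductive)

βl = 2π × 0.422 = 152°
tan(βl) = -0.534
For an open-circuited stub, Z_in = −jZ_0·cot(βl) = −jZ_0/tan(βl)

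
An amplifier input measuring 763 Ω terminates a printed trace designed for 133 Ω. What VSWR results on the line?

VSWR ≈ 5.74

Γ = (763 − 133)/(763 + 133) = 0.703
VSWR = (1 + 0.703)/(1 − 0.703)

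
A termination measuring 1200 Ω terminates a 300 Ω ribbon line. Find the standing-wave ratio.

For a purely resistive load, VSWR = R_L/Z_0 or Z_0/R_L (whichever > 1) = 1200/300

VSWR ≈ 4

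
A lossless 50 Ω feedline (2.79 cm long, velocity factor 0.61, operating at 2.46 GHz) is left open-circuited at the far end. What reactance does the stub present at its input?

λ = v/f = 0.61·c / 2.46 GHz = 0.0744 m
βl = 2π·l/λ = 2π × 0.375 = 135°
tan(βl) = -0.999
For an open-circuited stub, Z_in = −jZ_0·cot(βl) = −jZ_0/tan(βl)

X_in ≈ 50 Ω (inductive)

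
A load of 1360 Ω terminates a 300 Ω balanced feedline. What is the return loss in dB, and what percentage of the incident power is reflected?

RL ≈ 3.9 dB; 40.8% of incident power reflected

Γ = (1360 − 300)/(1360 + 300) = 0.639
RL = −20·log₁₀(0.639) = 3.9 dB
P_refl/P_inc = |Γ|² = 0.408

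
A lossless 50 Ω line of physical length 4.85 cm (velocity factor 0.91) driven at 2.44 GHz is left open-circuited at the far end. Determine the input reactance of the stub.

X_in ≈ 113 Ω (inductive)

λ = v/f = 0.91·c / 2.44 GHz = 0.112 m
βl = 2π·l/λ = 2π × 0.433 = 156°
tan(βl) = -0.444
For an open-circuited stub, Z_in = −jZ_0·cot(βl) = −jZ_0/tan(βl)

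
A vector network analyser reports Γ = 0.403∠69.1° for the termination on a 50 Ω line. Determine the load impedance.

Z_L ≈ 47.9 + j43 Ω

Z_L = Z_0·(1 + Γ)/(1 − Γ) = 50·(1.14 + j0.376)/(0.856 − j0.376)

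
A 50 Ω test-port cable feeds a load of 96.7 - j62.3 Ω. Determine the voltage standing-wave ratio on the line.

VSWR ≈ 2.91

Γ = (Z_L − Z_0)/(Z_L + Z_0) = (46.7 − j62.3)/(146.7 − j62.3)
|Γ| = 77.9/159 = 0.489
VSWR = (1 + |Γ|)/(1 − |Γ|) = 1.49/0.511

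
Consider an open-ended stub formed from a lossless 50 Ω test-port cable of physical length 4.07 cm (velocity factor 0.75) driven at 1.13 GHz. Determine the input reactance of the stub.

λ = v/f = 0.75·c / 1.13 GHz = 0.199 m
βl = 2π·l/λ = 2π × 0.204 = 73.6°
tan(βl) = 3.39
For an open-ended stub, Z_in = −jZ_0·cot(βl) = −jZ_0/tan(βl)

X_in ≈ -14.7 Ω (capacitive)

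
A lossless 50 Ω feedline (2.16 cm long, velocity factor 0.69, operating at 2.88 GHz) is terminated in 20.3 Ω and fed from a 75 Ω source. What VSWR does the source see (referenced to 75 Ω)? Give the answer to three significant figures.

VSWR ≈ 1.89

λ = v/f = 0.69·c / 2.88 GHz = 0.0719 m
βl = 2π·l/λ = 2π × 0.301 = 108°
tan(βl) = -3.04
Z_in = Z_0·(Z_L + jZ_0·tanβl)/(Z_0 + jZ_L·tanβl) = 82.5 − j50.3 Ω
Γ_s = (Z_in − Z_s)/(Z_in + Z_s) = (7.45 − j50.3)/(157 − j50.3), |Γ_s| = 0.308
VSWR = (1 + |Γ_s|)/(1 − |Γ_s|)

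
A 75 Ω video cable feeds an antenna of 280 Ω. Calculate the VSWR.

VSWR ≈ 3.73

Γ = (280 − 75)/(280 + 75) = 0.577
VSWR = (1 + 0.577)/(1 − 0.577)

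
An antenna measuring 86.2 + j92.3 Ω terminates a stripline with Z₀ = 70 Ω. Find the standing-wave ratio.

Γ = (Z_L − Z_0)/(Z_L + Z_0) = (16.2 + j92.3)/(156.2 + j92.3)
|Γ| = 93.7/181 = 0.517
VSWR = (1 + |Γ|)/(1 − |Γ|) = 1.52/0.483

VSWR ≈ 3.14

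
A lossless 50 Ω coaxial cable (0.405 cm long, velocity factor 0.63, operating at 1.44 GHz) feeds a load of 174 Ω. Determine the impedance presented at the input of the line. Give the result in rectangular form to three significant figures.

Z_in ≈ 123 − j74.4 Ω

λ = v/f = 0.63·c / 1.44 GHz = 0.131 m
βl = 2π·l/λ = 2π × 0.0309 = 11.1°
tan(βl) = tan(11.1°) = 0.196
Z_in = Z_0·(Z_L + jZ_0·tanβl)/(Z_0 + jZ_L·tanβl)
     = 50·(174 + j9.82)/(50 + j34.2)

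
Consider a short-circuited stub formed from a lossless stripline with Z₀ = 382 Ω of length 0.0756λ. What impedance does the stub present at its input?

Z_in ≈ +j196 Ω

βl = 2π × 0.0756 = 27.2°
tan(βl) = 0.514
For a short-circuited stub, Z_in = jZ_0·tan(βl)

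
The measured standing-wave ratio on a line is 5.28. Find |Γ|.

|Γ| ≈ 0.682

|Γ| = (S − 1)/(S + 1) = (5.28 − 1)/(5.28 + 1) = 4.28/6.28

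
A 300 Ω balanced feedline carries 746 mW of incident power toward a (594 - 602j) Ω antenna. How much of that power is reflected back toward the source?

|Γ| = |(294 − j602)/(894 − j602)| = 0.622
|Γ|² = 0.386
P_refl = |Γ|²·P_inc = 288 mW, P_del = (1 − |Γ|²)·P_inc = 458 mW

P_reflected ≈ 288 mW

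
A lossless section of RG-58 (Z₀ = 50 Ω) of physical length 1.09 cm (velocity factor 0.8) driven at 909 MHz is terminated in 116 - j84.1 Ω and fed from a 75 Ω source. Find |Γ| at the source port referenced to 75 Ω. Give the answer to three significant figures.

λ = v/f = 0.8·c / 909 MHz = 0.264 m
βl = 2π·l/λ = 2π × 0.0413 = 14.9°
tan(βl) = 0.265
Z_in = Z_0·(Z_L + jZ_0·tanβl)/(Z_0 + jZ_L·tanβl) = 50.3 − j70.4 Ω
Γ_s = (Z_in − Z_s)/(Z_in + Z_s) = (-24.7 − j70.4)/(125 − j70.4), |Γ_s| = 0.519

|Γ| ≈ 0.519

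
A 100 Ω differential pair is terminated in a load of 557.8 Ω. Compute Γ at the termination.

Γ = 0.696

Γ = (Z_L − Z_0)/(Z_L + Z_0) = (557.8 − 100)/(557.8 + 100) = 457.8/657.8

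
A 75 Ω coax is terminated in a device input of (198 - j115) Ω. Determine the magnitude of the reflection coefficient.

|Γ| ≈ 0.568

Γ = (Z_L − Z_0)/(Z_L + Z_0) = (123 − j115)/(273 − j115)
|Γ| = 168/296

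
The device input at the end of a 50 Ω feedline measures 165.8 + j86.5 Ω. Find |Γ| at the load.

Γ = (Z_L − Z_0)/(Z_L + Z_0) = (115.8 + j86.5)/(215.8 + j86.5)
|Γ| = 145/232

|Γ| ≈ 0.622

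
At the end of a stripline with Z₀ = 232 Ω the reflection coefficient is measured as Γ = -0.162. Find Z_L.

Z_L = Z_0·(1 + Γ)/(1 − Γ) = 232·(0.838)/(1.16)

Z_L ≈ 167 Ω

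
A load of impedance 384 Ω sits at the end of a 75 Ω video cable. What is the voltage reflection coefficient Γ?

Γ = 0.673

Γ = (Z_L − Z_0)/(Z_L + Z_0) = (384 − 75)/(384 + 75) = 309/459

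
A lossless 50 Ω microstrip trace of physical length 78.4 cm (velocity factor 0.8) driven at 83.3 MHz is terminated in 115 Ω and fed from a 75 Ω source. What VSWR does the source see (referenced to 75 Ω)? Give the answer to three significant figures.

VSWR ≈ 3.42

λ = v/f = 0.8·c / 83.3 MHz = 2.88 m
βl = 2π·l/λ = 2π × 0.272 = 98°
tan(βl) = -7.15
Z_in = Z_0·(Z_L + jZ_0·tanβl)/(Z_0 + jZ_L·tanβl) = 22.1 + j5.65 Ω
Γ_s = (Z_in − Z_s)/(Z_in + Z_s) = (-52.9 + j5.65)/(97.1 + j5.65), |Γ_s| = 0.547
VSWR = (1 + |Γ_s|)/(1 − |Γ_s|)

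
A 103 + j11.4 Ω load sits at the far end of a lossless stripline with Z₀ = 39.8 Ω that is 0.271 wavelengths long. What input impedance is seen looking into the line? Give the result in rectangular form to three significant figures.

βl = 2π × 0.271 = 97.6°
tan(βl) = tan(97.6°) = -7.53
Z_in = Z_0·(Z_L + jZ_0·tanβl)/(Z_0 + jZ_L·tanβl)
     = 39.8·(103 − j288)/(126 − j776)

Z_in ≈ 15.2 + j2.81 Ω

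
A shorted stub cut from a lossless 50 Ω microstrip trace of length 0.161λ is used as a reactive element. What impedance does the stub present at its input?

βl = 2π × 0.161 = 58°
tan(βl) = 1.6
For a shorted stub, Z_in = jZ_0·tan(βl)

Z_in ≈ +j79.9 Ω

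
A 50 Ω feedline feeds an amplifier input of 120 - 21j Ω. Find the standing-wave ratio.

VSWR ≈ 2.49

Γ = (Z_L − Z_0)/(Z_L + Z_0) = (70 − j21)/(170 − j21)
|Γ| = 73.1/171 = 0.427
VSWR = (1 + |Γ|)/(1 − |Γ|) = 1.43/0.573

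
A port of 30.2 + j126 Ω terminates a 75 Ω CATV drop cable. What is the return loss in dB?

Γ = (-44.8 + j126)/(105.2 + j126), |Γ| = 0.815
RL = −20·log₁₀|Γ| = −20·log₁₀(0.815)

RL ≈ 1.78 dB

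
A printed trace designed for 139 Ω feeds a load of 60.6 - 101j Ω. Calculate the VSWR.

Γ = (Z_L − Z_0)/(Z_L + Z_0) = (-78.4 − j101)/(199.6 − j101)
|Γ| = 128/224 = 0.572
VSWR = (1 + |Γ|)/(1 − |Γ|) = 1.57/0.428

VSWR ≈ 3.67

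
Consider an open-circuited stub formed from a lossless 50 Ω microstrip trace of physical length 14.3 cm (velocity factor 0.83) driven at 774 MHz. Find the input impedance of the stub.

λ = v/f = 0.83·c / 774 MHz = 0.322 m
βl = 2π·l/λ = 2π × 0.445 = 160°
tan(βl) = -0.364
For an open-circuited stub, Z_in = −jZ_0·cot(βl) = −jZ_0/tan(βl)

Z_in ≈ +j138 Ω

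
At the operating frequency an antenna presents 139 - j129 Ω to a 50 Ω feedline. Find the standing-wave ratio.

Γ = (Z_L − Z_0)/(Z_L + Z_0) = (89 − j129)/(189 − j129)
|Γ| = 157/229 = 0.685
VSWR = (1 + |Γ|)/(1 − |Γ|) = 1.68/0.315

VSWR ≈ 5.35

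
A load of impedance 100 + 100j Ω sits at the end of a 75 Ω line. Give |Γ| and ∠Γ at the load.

Γ = (Z_L − Z_0)/(Z_L + Z_0) = (25 + j100)/(175 + j100)
|Γ| = 103/202 = 0.511

Γ ≈ 0.511 ∠ 46.2°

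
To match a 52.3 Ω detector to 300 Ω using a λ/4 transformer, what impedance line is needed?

Z_qwt = √(Z_0·R_L) = √(300 × 52.3) = √15690

Z_qwt ≈ 125 Ω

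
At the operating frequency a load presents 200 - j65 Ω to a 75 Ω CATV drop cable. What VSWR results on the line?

VSWR ≈ 2.99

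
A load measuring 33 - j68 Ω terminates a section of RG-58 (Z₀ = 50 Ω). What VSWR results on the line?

Γ = (Z_L − Z_0)/(Z_L + Z_0) = (-17 − j68)/(83 − j68)
|Γ| = 70.1/107 = 0.653
VSWR = (1 + |Γ|)/(1 − |Γ|) = 1.65/0.347

VSWR ≈ 4.77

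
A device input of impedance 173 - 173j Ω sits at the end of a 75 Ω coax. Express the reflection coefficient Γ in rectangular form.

Γ ≈ 0.593 − j0.284

Γ = (Z_L − Z_0)/(Z_L + Z_0) = (98 − j173)/(248 − j173)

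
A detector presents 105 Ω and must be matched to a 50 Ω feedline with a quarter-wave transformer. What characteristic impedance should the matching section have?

Z_qwt = √(Z_0·R_L) = √(50 × 105) = √5250

Z_qwt ≈ 72.5 Ω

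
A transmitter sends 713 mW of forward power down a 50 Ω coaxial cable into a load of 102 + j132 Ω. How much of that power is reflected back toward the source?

P_reflected ≈ 354 mW

|Γ| = |(52 + j132)/(152 + j132)| = 0.705
|Γ|² = 0.497
P_refl = |Γ|²·P_inc = 354 mW, P_del = (1 − |Γ|²)·P_inc = 359 mW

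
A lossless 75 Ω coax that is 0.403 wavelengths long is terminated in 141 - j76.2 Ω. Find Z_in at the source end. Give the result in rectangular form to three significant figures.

βl = 2π × 0.403 = 145°
tan(βl) = tan(145°) = -0.698
Z_in = Z_0·(Z_L + jZ_0·tanβl)/(Z_0 + jZ_L·tanβl)
     = 75·(141 − j129)/(21.8 − j98.4)

Z_in ≈ 116 + j81.7 Ω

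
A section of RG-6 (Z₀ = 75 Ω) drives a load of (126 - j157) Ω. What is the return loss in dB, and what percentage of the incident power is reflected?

Γ = (51 − j157)/(201 − j157), |Γ| = 0.647
RL = −20·log₁₀(0.647) = 3.78 dB
P_refl/P_inc = |Γ|² = 0.419

RL ≈ 3.78 dB; 41.9% of incident power reflected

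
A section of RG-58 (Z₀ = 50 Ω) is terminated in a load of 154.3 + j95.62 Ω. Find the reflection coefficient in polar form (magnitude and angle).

Γ ≈ 0.627 ∠ 17.4°

Γ = (Z_L − Z_0)/(Z_L + Z_0) = (104.3 + j95.62)/(204.3 + j95.62)
|Γ| = 141/226 = 0.627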